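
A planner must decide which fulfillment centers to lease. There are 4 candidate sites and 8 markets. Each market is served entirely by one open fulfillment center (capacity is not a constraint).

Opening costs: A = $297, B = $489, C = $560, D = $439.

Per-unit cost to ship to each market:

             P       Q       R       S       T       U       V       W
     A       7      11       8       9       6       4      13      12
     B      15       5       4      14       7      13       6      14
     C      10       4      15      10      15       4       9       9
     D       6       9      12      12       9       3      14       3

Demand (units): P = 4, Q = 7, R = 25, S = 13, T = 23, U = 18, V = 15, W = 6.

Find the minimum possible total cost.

Minimum total cost: 1196

For any fixed open set, each market goes to its cheapest open site; total = fixed + service.
{A}: P→A 7·4=28, Q→A 11·7=77, R→A 8·25=200, S→A 9·13=117, T→A 6·23=138, U→A 4·18=72, V→A 13·15=195, W→A 12·6=72. Service 899; fixed 297; total 1196.
{B}: service 946 + fixed 489 = 1435
{A, B}: service 652 + fixed 786 = 1438
{A, B, C, D}: service 569 + fixed 1785 = 2354
No other subset beats 1196.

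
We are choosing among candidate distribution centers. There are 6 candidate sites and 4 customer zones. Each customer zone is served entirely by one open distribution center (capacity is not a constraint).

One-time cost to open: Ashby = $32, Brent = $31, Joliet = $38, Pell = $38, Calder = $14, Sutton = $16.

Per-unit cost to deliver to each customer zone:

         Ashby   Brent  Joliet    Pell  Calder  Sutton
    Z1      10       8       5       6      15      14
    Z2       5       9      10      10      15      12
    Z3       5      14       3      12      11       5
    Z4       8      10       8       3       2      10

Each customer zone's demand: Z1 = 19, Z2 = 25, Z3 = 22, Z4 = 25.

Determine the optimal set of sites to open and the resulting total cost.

For any fixed open set, each customer zone goes to its cheapest open site; total = fixed + service.
{Ashby, Joliet, Calder}: Z1→Joliet 5·19=95, Z2→Ashby 5·25=125, Z3→Joliet 3·22=66, Z4→Calder 2·25=50. Service 336; fixed 84; total 420.
{Ashby, Joliet, Calder, Sutton}: service 336 + fixed 100 = 436
{Ashby, Brent, Joliet, Calder}: service 336 + fixed 115 = 451
{Ashby, Brent, Joliet, Pell, Calder, Sutton}: Z1→Joliet 5·19=95, Z2→Ashby 5·25=125, Z3→Joliet 3·22=66, Z4→Calder 2·25=50. Service 336; fixed 169; total 505.
No other subset beats 420.

Open Ashby, Joliet and Calder; minimum total cost 420.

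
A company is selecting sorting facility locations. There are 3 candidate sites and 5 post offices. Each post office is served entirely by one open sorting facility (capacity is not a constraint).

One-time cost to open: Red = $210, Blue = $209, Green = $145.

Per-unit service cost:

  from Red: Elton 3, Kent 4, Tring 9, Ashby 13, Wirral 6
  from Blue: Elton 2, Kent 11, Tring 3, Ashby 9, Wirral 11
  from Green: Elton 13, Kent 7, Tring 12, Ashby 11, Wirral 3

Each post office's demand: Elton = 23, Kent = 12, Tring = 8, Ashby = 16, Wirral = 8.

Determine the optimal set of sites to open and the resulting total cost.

Open Blue only; minimum total cost 643.

For any fixed open set, each post office goes to its cheapest open site; total = fixed + service.
{Blue}: Elton→Blue 2·23=46, Kent→Blue 11·12=132, Tring→Blue 3·8=24, Ashby→Blue 9·16=144, Wirral→Blue 11·8=88. Service 434; fixed 209; total 643.
{Red}: service 445 + fixed 210 = 655
{Blue, Green}: service 322 + fixed 354 = 676
{Red, Blue, Green}: Elton→Blue 2·23=46, Kent→Red 4·12=48, Tring→Blue 3·8=24, Ashby→Blue 9·16=144, Wirral→Green 3·8=24. Service 286; fixed 564; total 850.
No other subset beats 643.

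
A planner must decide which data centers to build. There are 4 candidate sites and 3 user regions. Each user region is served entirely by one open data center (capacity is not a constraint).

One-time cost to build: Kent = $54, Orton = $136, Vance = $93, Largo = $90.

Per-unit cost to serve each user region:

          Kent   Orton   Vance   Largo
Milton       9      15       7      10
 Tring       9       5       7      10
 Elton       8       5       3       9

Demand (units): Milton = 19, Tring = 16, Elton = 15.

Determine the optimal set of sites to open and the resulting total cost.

For any fixed open set, each user region goes to its cheapest open site; total = fixed + service.
{Vance}: Milton→Vance 7·19=133, Tring→Vance 7·16=112, Elton→Vance 3·15=45. Service 290; fixed 93; total 383.
{Kent, Vance}: service 290 + fixed 147 = 437
{Vance, Largo}: Milton→Vance 7·19=133, Tring→Vance 7·16=112, Elton→Vance 3·15=45. Service 290; fixed 183; total 473.
{Kent, Orton, Vance, Largo}: service 258 + fixed 373 = 631
No other subset beats 383.

Open Vance only; minimum total cost 383.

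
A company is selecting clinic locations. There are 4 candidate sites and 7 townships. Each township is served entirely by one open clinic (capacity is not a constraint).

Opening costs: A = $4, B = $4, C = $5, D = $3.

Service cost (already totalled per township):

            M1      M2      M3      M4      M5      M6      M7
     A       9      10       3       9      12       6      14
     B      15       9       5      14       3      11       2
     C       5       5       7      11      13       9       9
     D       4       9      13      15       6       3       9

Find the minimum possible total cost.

For any fixed open set, each township goes to its cheapest open site; total = fixed + service.
{A, B, D}: M1→D 4, M2→B 9, M3→A 3, M4→A 9, M5→B 3, M6→D 3, M7→B 2. Service 33; fixed 11; total 44.
{A, B, C, D}: M1→D 4, M2→C 5, M3→A 3, M4→A 9, M5→B 3, M6→D 3, M7→B 2. Service 29; fixed 16; total 45.
{B, C, D}: M1→D 4, M2→C 5, M3→B 5, M4→C 11, M5→B 3, M6→D 3, M7→B 2. Service 33; fixed 12; total 45.
{D}: M1→D 4, M2→D 9, M3→D 13, M4→D 15, M5→D 6, M6→D 3, M7→D 9. Service 59; fixed 3; total 62.
No other subset beats 44.

Minimum total cost: 44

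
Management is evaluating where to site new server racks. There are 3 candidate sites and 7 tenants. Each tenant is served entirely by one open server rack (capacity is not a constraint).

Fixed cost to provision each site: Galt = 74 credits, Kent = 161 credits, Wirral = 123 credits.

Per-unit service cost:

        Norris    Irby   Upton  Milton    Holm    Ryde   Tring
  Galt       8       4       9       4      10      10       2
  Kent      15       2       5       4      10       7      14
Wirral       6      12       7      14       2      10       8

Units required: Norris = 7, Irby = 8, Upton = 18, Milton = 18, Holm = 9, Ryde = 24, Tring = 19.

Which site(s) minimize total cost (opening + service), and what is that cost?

Open Galt only; minimum total cost 764.

For any fixed open set, each tenant goes to its cheapest open site; total = fixed + service.
{Galt}: Norris→Galt 8·7=56, Irby→Galt 4·8=32, Upton→Galt 9·18=162, Milton→Galt 4·18=72, Holm→Galt 10·9=90, Ryde→Galt 10·24=240, Tring→Galt 2·19=38. Service 690; fixed 74; total 764.
{Galt, Kent}: Norris→Galt 8·7=56, Irby→Kent 2·8=16, Upton→Kent 5·18=90, Milton→Galt 4·18=72, Holm→Galt 10·9=90, Ryde→Kent 7·24=168, Tring→Galt 2·19=38. Service 530; fixed 235; total 765.
{Galt, Wirral}: service 568 + fixed 197 = 765
{Galt, Kent, Wirral}: service 444 + fixed 358 = 802
No other subset beats 764.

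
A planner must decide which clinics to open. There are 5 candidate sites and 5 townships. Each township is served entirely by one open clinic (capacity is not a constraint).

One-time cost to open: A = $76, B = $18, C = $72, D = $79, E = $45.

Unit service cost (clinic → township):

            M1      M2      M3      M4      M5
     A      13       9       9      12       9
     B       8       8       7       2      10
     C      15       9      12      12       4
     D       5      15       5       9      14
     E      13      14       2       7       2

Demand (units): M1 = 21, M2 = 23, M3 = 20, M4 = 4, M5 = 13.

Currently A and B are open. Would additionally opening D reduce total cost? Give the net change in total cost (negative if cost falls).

Yes — net change −24 (cost falls by 24).

Current service cost with {A, B}: 617.
Adding D: each township re-picks its cheapest; new service cost 514, saving 103.
Extra fixed cost: 79. Net change = 79 − 103 = -24.
(Totals: 711 → 687.)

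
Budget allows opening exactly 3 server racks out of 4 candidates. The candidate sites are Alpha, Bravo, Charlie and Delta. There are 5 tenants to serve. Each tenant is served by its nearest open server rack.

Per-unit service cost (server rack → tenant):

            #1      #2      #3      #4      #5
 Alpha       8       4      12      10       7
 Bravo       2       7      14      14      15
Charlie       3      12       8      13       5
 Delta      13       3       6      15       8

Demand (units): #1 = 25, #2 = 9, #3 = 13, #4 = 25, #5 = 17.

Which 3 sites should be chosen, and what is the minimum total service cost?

With exactly 3 open, each tenant uses its cheapest among the chosen.
{Alpha, Charlie, Delta}: #1→Charlie 3·25=75, #2→Delta 3·9=27, #3→Delta 6·13=78, #4→Alpha 10·25=250, #5→Charlie 5·17=85. Service cost 515.
{Alpha, Bravo, Delta}: service cost 524
{Alpha, Bravo, Charlie}: service cost 525
Among all 4 size-3 choices, {Alpha, Charlie, Delta} is lowest.

Choose Alpha, Charlie and Delta; total service cost 515.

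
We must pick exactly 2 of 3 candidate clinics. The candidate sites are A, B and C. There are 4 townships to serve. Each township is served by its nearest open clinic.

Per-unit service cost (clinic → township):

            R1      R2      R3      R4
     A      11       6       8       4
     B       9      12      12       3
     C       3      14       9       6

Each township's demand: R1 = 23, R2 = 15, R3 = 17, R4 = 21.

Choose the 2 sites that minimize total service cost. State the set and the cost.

With exactly 2 open, each township uses its cheapest among the chosen.
{A, C}: R1→C 3·23=69, R2→A 6·15=90, R3→A 8·17=136, R4→A 4·21=84. Service cost 379.
{B, C}: service cost 465
{A, B}: service cost 496
Among all 3 size-2 choices, {A, C} is lowest.

Choose A and C; total service cost 379.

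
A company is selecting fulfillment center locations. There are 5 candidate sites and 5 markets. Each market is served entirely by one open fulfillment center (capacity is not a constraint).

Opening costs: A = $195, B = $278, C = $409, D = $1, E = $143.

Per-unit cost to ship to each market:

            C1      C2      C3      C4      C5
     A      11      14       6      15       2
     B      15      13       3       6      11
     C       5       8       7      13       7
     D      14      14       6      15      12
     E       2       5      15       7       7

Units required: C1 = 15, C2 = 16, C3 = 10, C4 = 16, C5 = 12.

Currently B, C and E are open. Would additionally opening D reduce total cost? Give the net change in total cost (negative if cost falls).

No — net change +1 (cost rises by 1).

Current service cost with {B, C, E}: 320.
Adding D: each market re-picks its cheapest; new service cost 320, saving 0.
Extra fixed cost: 1. Net change = 1 − 0 = 1.
(Totals: 1150 → 1151.)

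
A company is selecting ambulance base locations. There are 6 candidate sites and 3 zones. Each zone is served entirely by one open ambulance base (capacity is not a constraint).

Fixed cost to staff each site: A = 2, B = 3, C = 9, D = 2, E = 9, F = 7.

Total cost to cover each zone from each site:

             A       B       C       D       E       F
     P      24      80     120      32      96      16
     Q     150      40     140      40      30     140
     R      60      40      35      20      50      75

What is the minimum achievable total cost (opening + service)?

Minimum total cost: 84

For any fixed open set, each zone goes to its cheapest open site; total = fixed + service.
{D, E, F}: P→F 16, Q→E 30, R→D 20. Service 66; fixed 18; total 84.
{D, F}: P→F 16, Q→D 40, R→D 20. Service 76; fixed 9; total 85.
{A, D, E, F}: service 66 + fixed 20 = 86
{A, B, C, D, E, F}: P→F 16, Q→E 30, R→D 20. Service 66; fixed 32; total 98.
No other subset beats 84.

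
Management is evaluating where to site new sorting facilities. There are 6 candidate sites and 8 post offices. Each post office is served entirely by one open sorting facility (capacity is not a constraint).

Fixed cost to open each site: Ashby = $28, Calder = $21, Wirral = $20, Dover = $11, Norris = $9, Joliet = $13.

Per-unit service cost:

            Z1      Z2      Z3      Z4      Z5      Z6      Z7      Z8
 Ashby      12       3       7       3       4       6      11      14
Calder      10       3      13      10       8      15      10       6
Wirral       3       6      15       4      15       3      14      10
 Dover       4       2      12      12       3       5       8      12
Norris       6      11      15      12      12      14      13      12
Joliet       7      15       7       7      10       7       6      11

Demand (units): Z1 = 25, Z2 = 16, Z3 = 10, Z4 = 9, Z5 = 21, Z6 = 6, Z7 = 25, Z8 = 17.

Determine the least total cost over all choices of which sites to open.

Minimum total cost: 611

For any fixed open set, each post office goes to its cheapest open site; total = fixed + service.
{Calder, Wirral, Dover, Joliet}: Z1→Wirral 3·25=75, Z2→Dover 2·16=32, Z3→Joliet 7·10=70, Z4→Wirral 4·9=36, Z5→Dover 3·21=63, Z6→Wirral 3·6=18, Z7→Joliet 6·25=150, Z8→Calder 6·17=102. Service 546; fixed 65; total 611.
{Calder, Wirral, Dover, Norris, Joliet}: service 546 + fixed 74 = 620
{Ashby, Calder, Wirral, Dover, Joliet}: Z1→Wirral 3·25=75, Z2→Dover 2·16=32, Z3→Ashby 7·10=70, Z4→Ashby 3·9=27, Z5→Dover 3·21=63, Z6→Wirral 3·6=18, Z7→Joliet 6·25=150, Z8→Calder 6·17=102. Service 537; fixed 93; total 630.
{Ashby, Calder, Wirral, Dover, Norris, Joliet}: service 537 + fixed 102 = 639
No other subset beats 611.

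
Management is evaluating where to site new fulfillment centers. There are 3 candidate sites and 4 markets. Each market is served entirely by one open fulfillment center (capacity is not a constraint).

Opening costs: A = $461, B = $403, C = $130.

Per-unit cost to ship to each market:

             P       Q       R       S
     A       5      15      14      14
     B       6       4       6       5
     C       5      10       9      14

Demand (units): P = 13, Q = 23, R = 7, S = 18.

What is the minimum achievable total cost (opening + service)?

Minimum total cost: 705

For any fixed open set, each market goes to its cheapest open site; total = fixed + service.
{B}: P→B 6·13=78, Q→B 4·23=92, R→B 6·7=42, S→B 5·18=90. Service 302; fixed 403; total 705.
{C}: service 610 + fixed 130 = 740
{B, C}: P→C 5·13=65, Q→B 4·23=92, R→B 6·7=42, S→B 5·18=90. Service 289; fixed 533; total 822.
{A, B, C}: service 289 + fixed 994 = 1283
No other subset beats 705.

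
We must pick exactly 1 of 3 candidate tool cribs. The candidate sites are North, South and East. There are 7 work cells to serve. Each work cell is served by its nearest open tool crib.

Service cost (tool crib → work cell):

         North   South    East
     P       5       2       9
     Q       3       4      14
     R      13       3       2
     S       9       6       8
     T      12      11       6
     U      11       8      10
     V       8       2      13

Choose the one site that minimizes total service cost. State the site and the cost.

Choose South only; total service cost 36.

With exactly 1 open, each work cell uses its cheapest among the chosen.
{South}: P→South 2, Q→South 4, R→South 3, S→South 6, T→South 11, U→South 8, V→South 2. Service cost 36.
{North}: service cost 61
{East}: service cost 62
Among all 3 size-1 choices, {South} is lowest.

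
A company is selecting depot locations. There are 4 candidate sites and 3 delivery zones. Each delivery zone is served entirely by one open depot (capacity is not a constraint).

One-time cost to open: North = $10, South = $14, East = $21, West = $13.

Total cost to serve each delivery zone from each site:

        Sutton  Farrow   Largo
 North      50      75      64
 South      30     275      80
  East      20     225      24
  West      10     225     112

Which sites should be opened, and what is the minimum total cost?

Open North and East; minimum total cost 150.

For any fixed open set, each delivery zone goes to its cheapest open site; total = fixed + service.
{North, East}: Sutton→East 20, Farrow→North 75, Largo→East 24. Service 119; fixed 31; total 150.
{North, East, West}: service 109 + fixed 44 = 153
{North, South, East}: service 119 + fixed 45 = 164
{North, South, East, West}: service 109 + fixed 58 = 167
No other subset beats 150.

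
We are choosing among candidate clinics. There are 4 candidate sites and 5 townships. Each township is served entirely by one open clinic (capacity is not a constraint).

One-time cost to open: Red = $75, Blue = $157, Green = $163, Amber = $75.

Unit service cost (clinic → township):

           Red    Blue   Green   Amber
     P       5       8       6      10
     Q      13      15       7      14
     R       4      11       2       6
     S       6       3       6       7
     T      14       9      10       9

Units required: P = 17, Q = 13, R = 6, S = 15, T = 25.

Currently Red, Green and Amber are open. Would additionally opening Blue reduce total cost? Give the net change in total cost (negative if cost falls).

No — net change +112 (cost rises by 112).

Current service cost with {Red, Green, Amber}: 503.
Adding Blue: each township re-picks its cheapest; new service cost 458, saving 45.
Extra fixed cost: 157. Net change = 157 − 45 = 112.
(Totals: 816 → 928.)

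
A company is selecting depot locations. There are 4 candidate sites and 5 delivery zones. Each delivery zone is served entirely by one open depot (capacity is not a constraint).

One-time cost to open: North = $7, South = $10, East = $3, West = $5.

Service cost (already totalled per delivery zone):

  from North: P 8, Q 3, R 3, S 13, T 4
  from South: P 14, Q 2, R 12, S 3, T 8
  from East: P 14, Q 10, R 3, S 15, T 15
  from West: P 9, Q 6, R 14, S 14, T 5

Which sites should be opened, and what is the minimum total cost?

Open North and South; minimum total cost 37.

For any fixed open set, each delivery zone goes to its cheapest open site; total = fixed + service.
{North, South}: P→North 8, Q→South 2, R→North 3, S→South 3, T→North 4. Service 20; fixed 17; total 37.
{North}: service 31 + fixed 7 = 38
{North, South, East}: P→North 8, Q→South 2, R→North 3, S→South 3, T→North 4. Service 20; fixed 20; total 40.
{North, South, East, West}: P→North 8, Q→South 2, R→North 3, S→South 3, T→North 4. Service 20; fixed 25; total 45.
(All 15 nonempty subsets were checked; North and South is lowest.)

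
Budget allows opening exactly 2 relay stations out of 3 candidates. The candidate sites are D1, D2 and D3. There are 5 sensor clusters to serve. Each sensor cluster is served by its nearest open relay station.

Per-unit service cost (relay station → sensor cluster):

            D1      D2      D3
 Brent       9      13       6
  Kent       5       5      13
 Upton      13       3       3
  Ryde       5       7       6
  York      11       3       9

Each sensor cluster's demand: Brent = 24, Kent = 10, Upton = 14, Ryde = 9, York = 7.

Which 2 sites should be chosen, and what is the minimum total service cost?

With exactly 2 open, each sensor cluster uses its cheapest among the chosen.
{D2, D3}: Brent→D3 6·24=144, Kent→D2 5·10=50, Upton→D2 3·14=42, Ryde→D3 6·9=54, York→D2 3·7=21. Service cost 311.
{D1, D3}: service cost 344
{D1, D2}: service cost 374
Among all 3 size-2 choices, {D2, D3} is lowest.

Choose D2 and D3; total service cost 311.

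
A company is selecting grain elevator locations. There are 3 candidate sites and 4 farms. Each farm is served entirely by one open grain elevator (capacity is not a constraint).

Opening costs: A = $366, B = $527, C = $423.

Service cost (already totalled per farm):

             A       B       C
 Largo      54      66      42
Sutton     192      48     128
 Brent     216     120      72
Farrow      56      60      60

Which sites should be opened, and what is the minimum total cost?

Open C only; minimum total cost 725.

For any fixed open set, each farm goes to its cheapest open site; total = fixed + service.
{C}: Largo→C 42, Sutton→C 128, Brent→C 72, Farrow→C 60. Service 302; fixed 423; total 725.
{B}: Largo→B 66, Sutton→B 48, Brent→B 120, Farrow→B 60. Service 294; fixed 527; total 821.
{A}: Largo→A 54, Sutton→A 192, Brent→A 216, Farrow→A 56. Service 518; fixed 366; total 884.
{A, B, C}: service 218 + fixed 1316 = 1534
No other subset beats 725.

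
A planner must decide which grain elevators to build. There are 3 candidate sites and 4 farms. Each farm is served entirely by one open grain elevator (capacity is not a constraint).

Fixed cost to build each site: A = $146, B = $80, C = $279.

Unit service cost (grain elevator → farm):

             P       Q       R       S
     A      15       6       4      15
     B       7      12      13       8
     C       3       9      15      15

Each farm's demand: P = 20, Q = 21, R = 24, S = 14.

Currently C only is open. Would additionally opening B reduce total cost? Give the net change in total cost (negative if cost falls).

Current service cost with {C}: 819.
Adding B: each farm re-picks its cheapest; new service cost 673, saving 146.
Extra fixed cost: 80. Net change = 80 − 146 = -66.
(Totals: 1098 → 1032.)

Yes — net change −66 (cost falls by 66).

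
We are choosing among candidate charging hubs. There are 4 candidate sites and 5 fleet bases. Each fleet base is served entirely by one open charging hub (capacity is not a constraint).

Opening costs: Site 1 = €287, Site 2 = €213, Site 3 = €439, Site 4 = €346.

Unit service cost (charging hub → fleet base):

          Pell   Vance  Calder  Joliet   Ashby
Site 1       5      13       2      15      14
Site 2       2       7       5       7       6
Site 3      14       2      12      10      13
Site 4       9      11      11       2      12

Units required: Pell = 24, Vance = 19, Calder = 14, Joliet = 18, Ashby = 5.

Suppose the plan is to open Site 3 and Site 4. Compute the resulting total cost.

Total cost: 1289

Each fleet base is assigned to its cheapest site among the open ones.
{Site 3, Site 4}: Pell→Site 4 9·24=216, Vance→Site 3 2·19=38, Calder→Site 4 11·14=154, Joliet→Site 4 2·18=36, Ashby→Site 4 12·5=60. Service 504; fixed 785; total 1289.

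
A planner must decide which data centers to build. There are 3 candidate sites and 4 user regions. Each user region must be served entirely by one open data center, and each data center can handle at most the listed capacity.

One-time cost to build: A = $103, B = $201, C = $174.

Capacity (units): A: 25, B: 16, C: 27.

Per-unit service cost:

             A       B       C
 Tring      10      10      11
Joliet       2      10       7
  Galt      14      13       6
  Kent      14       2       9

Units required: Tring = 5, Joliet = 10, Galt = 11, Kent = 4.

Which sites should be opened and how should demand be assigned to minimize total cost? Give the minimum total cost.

Open {A, C}: Tring→A 10·5=50, Joliet→A 2·10=20, Galt→C 6·11=66, Kent→C 9·4=36.
Loads: A carries 15/25, C carries 15/27. Service 172; fixed 277; total 449.
Next best feasible plan costs 454.

Minimum total cost: 449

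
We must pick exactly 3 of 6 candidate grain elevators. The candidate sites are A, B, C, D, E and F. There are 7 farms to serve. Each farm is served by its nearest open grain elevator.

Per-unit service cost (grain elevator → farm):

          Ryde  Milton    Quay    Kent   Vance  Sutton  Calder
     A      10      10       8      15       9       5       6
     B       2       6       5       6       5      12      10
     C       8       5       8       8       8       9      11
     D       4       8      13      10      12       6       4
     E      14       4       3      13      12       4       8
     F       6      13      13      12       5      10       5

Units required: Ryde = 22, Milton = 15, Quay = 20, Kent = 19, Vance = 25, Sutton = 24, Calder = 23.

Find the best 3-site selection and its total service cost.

With exactly 3 open, each farm uses its cheapest among the chosen.
{B, D, E}: Ryde→B 2·22=44, Milton→E 4·15=60, Quay→E 3·20=60, Kent→B 6·19=114, Vance→B 5·25=125, Sutton→E 4·24=96, Calder→D 4·23=92. Service cost 591.
{B, E, F}: service cost 614
{A, B, E}: service cost 637
Among all 20 size-3 choices, {B, D, E} is lowest.

Choose B, D and E; total service cost 591.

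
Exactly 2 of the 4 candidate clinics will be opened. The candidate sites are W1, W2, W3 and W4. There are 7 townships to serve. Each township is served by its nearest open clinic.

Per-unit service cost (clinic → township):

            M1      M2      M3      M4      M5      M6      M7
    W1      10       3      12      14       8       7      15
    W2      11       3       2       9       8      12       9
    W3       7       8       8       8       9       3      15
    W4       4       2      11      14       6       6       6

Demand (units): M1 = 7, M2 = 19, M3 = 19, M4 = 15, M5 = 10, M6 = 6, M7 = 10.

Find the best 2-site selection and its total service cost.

With exactly 2 open, each township uses its cheapest among the chosen.
{W2, W4}: M1→W4 4·7=28, M2→W4 2·19=38, M3→W2 2·19=38, M4→W2 9·15=135, M5→W4 6·10=60, M6→W4 6·6=36, M7→W4 6·10=60. Service cost 395.
{W2, W3}: service cost 452
{W3, W4}: service cost 476
Among all 6 size-2 choices, {W2, W4} is lowest.

Choose W2 and W4; total service cost 395.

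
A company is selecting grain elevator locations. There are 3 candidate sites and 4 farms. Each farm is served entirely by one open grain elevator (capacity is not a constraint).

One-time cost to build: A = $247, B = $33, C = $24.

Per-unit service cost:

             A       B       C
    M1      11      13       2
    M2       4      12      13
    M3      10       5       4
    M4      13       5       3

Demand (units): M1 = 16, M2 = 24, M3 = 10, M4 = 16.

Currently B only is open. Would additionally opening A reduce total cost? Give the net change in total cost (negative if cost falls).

Current service cost with {B}: 626.
Adding A: each farm re-picks its cheapest; new service cost 402, saving 224.
Extra fixed cost: 247. Net change = 247 − 224 = 23.
(Totals: 659 → 682.)

No — net change +23 (cost rises by 23).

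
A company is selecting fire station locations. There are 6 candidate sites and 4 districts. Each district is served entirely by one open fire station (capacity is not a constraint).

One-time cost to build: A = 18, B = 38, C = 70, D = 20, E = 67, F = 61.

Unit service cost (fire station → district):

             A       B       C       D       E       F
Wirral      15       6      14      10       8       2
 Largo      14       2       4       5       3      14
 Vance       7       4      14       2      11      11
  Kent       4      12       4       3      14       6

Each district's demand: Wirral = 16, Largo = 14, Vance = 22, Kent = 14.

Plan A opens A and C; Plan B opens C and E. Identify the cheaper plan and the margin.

Plan A is cheaper by 27.

Plan A: {A, C}: Wirral→C 14·16=224, Largo→C 4·14=56, Vance→A 7·22=154, Kent→A 4·14=56. Service 490; fixed 88; total 578.
Plan B: {C, E}: Wirral→E 8·16=128, Largo→E 3·14=42, Vance→E 11·22=242, Kent→C 4·14=56. Service 468; fixed 137; total 605.
Difference: |578 − 605| = 27.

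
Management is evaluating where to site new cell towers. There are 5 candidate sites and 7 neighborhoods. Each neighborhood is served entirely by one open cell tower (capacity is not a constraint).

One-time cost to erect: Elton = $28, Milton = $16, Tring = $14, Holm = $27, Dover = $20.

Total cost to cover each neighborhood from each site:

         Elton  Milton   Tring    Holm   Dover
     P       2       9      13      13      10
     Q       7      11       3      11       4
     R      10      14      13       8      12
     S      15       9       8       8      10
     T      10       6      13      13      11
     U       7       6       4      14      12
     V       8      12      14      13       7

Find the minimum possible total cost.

For any fixed open set, each neighborhood goes to its cheapest open site; total = fixed + service.
{Tring}: P→Tring 13, Q→Tring 3, R→Tring 13, S→Tring 8, T→Tring 13, U→Tring 4, V→Tring 14. Service 68; fixed 14; total 82.
{Milton}: P→Milton 9, Q→Milton 11, R→Milton 14, S→Milton 9, T→Milton 6, U→Milton 6, V→Milton 12. Service 67; fixed 16; total 83.
{Milton, Tring}: service 55 + fixed 30 = 85
{Elton, Milton, Tring, Holm, Dover}: service 38 + fixed 105 = 143
No other subset beats 82.

Minimum total cost: 82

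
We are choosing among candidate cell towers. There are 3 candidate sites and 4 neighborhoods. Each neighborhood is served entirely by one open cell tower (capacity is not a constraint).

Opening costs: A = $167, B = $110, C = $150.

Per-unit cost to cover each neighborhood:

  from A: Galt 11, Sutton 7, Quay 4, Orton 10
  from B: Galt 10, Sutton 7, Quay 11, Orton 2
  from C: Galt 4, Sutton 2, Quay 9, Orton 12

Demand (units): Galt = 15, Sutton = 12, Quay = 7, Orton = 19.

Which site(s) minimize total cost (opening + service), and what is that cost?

Open B and C; minimum total cost 445.

For any fixed open set, each neighborhood goes to its cheapest open site; total = fixed + service.
{B, C}: Galt→C 4·15=60, Sutton→C 2·12=24, Quay→C 9·7=63, Orton→B 2·19=38. Service 185; fixed 260; total 445.
{B}: Galt→B 10·15=150, Sutton→B 7·12=84, Quay→B 11·7=77, Orton→B 2·19=38. Service 349; fixed 110; total 459.
{C}: service 375 + fixed 150 = 525
{A, B, C}: Galt→C 4·15=60, Sutton→C 2·12=24, Quay→A 4·7=28, Orton→B 2·19=38. Service 150; fixed 427; total 577.
(All 7 nonempty subsets were checked; B and C is lowest.)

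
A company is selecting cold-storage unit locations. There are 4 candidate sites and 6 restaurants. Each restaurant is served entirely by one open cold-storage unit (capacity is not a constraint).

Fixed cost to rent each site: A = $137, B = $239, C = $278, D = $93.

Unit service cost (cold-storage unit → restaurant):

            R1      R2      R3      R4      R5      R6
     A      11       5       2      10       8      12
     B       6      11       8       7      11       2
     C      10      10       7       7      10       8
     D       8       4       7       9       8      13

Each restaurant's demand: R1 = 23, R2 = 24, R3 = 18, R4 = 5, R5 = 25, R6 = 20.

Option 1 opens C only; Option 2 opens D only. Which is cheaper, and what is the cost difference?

Option 2 is cheaper by 315.

Option 1: {C}: R1→C 10·23=230, R2→C 10·24=240, R3→C 7·18=126, R4→C 7·5=35, R5→C 10·25=250, R6→C 8·20=160. Service 1041; fixed 278; total 1319.
Option 2: {D}: R1→D 8·23=184, R2→D 4·24=96, R3→D 7·18=126, R4→D 9·5=45, R5→D 8·25=200, R6→D 13·20=260. Service 911; fixed 93; total 1004.
Difference: |1319 − 1004| = 315.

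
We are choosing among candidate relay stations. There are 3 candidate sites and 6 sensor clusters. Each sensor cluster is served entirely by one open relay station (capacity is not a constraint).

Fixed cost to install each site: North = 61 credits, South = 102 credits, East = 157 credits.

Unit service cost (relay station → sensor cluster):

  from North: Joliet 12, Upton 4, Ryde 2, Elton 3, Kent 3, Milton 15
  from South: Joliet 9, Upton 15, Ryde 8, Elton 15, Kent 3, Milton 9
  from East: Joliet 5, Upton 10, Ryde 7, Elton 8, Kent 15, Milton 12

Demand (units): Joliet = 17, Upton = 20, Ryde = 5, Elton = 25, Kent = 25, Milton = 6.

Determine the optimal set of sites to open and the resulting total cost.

For any fixed open set, each sensor cluster goes to its cheapest open site; total = fixed + service.
{North}: Joliet→North 12·17=204, Upton→North 4·20=80, Ryde→North 2·5=10, Elton→North 3·25=75, Kent→North 3·25=75, Milton→North 15·6=90. Service 534; fixed 61; total 595.
{North, South}: service 447 + fixed 163 = 610
{North, East}: Joliet→East 5·17=85, Upton→North 4·20=80, Ryde→North 2·5=10, Elton→North 3·25=75, Kent→North 3·25=75, Milton→East 12·6=72. Service 397; fixed 218; total 615.
{North, South, East}: service 379 + fixed 320 = 699
No other subset beats 595.

Open North only; minimum total cost 595.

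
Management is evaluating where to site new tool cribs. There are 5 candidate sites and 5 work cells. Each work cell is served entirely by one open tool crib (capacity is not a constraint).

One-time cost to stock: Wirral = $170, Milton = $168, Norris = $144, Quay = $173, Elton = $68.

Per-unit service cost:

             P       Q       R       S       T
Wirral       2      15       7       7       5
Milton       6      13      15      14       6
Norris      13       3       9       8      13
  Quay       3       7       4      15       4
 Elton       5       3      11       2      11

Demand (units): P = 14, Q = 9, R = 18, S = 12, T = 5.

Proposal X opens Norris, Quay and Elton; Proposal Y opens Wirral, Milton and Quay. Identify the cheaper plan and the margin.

Proposal X is cheaper by 208.

Proposal X: {Norris, Quay, Elton}: P→Quay 3·14=42, Q→Norris 3·9=27, R→Quay 4·18=72, S→Elton 2·12=24, T→Quay 4·5=20. Service 185; fixed 385; total 570.
Proposal Y: {Wirral, Milton, Quay}: P→Wirral 2·14=28, Q→Quay 7·9=63, R→Quay 4·18=72, S→Wirral 7·12=84, T→Quay 4·5=20. Service 267; fixed 511; total 778.
Difference: |570 − 778| = 208.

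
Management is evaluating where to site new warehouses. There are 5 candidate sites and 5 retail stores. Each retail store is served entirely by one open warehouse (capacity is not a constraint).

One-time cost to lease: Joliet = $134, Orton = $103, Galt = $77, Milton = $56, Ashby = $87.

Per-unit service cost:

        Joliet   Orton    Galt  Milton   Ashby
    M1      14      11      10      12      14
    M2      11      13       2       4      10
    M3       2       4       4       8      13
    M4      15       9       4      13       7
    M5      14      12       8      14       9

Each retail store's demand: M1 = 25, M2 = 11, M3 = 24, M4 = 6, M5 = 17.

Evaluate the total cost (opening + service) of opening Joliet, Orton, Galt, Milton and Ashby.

Each retail store is assigned to its cheapest site among the open ones.
{Joliet, Orton, Galt, Milton, Ashby}: M1→Galt 10·25=250, M2→Galt 2·11=22, M3→Joliet 2·24=48, M4→Galt 4·6=24, M5→Galt 8·17=136. Service 480; fixed 457; total 937.

Total cost: 937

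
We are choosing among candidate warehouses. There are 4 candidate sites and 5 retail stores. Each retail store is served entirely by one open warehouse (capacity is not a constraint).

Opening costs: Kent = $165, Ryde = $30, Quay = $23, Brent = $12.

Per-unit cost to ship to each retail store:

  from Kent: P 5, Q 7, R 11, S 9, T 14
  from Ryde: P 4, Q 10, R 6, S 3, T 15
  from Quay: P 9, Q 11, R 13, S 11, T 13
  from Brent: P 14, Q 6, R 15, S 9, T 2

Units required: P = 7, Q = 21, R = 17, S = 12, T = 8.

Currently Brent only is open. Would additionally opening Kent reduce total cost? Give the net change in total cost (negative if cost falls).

Current service cost with {Brent}: 603.
Adding Kent: each retail store re-picks its cheapest; new service cost 472, saving 131.
Extra fixed cost: 165. Net change = 165 − 131 = 34.
(Totals: 615 → 649.)

No — net change +34 (cost rises by 34).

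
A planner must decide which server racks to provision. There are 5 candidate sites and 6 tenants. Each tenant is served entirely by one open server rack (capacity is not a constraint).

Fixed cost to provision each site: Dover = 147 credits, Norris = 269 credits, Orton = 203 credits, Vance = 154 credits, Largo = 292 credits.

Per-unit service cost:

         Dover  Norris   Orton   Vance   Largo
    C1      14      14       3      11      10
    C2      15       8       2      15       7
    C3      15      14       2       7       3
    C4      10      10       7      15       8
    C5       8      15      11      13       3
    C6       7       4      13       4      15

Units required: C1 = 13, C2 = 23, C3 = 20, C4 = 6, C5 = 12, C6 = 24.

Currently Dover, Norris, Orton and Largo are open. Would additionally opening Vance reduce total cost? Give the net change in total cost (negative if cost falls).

Current service cost with {Dover, Norris, Orton, Largo}: 299.
Adding Vance: each tenant re-picks its cheapest; new service cost 299, saving 0.
Extra fixed cost: 154. Net change = 154 − 0 = 154.
(Totals: 1210 → 1364.)

No — net change +154 (cost rises by 154).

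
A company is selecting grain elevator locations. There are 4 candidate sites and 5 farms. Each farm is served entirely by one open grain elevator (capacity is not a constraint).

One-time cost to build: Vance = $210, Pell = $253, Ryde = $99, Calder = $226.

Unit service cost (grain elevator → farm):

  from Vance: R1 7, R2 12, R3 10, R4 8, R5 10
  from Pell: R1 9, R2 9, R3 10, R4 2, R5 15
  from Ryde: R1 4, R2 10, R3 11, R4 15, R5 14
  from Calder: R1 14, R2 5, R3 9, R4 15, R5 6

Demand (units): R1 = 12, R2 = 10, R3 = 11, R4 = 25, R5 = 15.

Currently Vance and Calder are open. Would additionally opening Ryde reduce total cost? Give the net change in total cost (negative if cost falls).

No — net change +63 (cost rises by 63).

Current service cost with {Vance, Calder}: 523.
Adding Ryde: each farm re-picks its cheapest; new service cost 487, saving 36.
Extra fixed cost: 99. Net change = 99 − 36 = 63.
(Totals: 959 → 1022.)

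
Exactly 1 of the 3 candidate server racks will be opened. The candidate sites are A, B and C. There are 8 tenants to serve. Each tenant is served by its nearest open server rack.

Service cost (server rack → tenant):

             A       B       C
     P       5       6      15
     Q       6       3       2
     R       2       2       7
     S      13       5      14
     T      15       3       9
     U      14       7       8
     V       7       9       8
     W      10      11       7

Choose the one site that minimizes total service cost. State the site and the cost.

Choose B only; total service cost 46.

With exactly 1 open, each tenant uses its cheapest among the chosen.
{B}: P→B 6, Q→B 3, R→B 2, S→B 5, T→B 3, U→B 7, V→B 9, W→B 11. Service cost 46.
{C}: service cost 70
{A}: service cost 72
Among all 3 size-1 choices, {B} is lowest.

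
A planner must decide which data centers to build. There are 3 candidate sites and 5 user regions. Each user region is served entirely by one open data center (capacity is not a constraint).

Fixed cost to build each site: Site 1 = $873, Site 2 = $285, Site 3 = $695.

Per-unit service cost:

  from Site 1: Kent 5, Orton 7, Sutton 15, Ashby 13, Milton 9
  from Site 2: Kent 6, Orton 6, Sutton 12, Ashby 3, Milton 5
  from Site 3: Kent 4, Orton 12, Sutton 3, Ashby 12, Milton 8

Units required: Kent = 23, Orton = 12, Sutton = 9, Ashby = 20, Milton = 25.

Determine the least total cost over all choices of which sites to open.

For any fixed open set, each user region goes to its cheapest open site; total = fixed + service.
{Site 2}: Kent→Site 2 6·23=138, Orton→Site 2 6·12=72, Sutton→Site 2 12·9=108, Ashby→Site 2 3·20=60, Milton→Site 2 5·25=125. Service 503; fixed 285; total 788.
{Site 2, Site 3}: service 376 + fixed 980 = 1356
{Site 3}: Kent→Site 3 4·23=92, Orton→Site 3 12·12=144, Sutton→Site 3 3·9=27, Ashby→Site 3 12·20=240, Milton→Site 3 8·25=200. Service 703; fixed 695; total 1398.
{Site 1, Site 2, Site 3}: service 376 + fixed 1853 = 2229
No other subset beats 788.

Minimum total cost: 788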